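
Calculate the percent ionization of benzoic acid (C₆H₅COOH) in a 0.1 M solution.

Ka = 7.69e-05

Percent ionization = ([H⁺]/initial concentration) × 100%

Using Ka equilibrium: x² + Ka×x - Ka×C = 0. Solving: [H⁺] = 2.7349e-03. Percent = (2.7349e-03/0.1) × 100

Percent ionization = 2.73%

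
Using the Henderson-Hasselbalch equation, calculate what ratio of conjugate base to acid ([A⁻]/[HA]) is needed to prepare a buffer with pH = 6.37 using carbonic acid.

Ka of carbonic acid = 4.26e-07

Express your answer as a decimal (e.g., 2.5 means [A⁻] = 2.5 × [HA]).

pKa = -log(4.26e-07) = 6.3706. pH = pKa + log([A⁻]/[HA]), so log([A⁻]/[HA]) = pH − pKa = 6.37 − 6.3706 = -0.0006. [A⁻]/[HA] = 10^(-0.0006) = 0.999

[A⁻]/[HA] = 0.999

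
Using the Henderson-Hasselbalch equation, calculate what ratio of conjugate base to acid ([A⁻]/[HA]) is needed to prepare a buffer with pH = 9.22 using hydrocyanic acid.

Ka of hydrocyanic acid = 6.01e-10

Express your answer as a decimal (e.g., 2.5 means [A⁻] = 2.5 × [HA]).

pKa = -log(6.01e-10) = 9.2211. pH = pKa + log([A⁻]/[HA]), so log([A⁻]/[HA]) = pH − pKa = 9.22 − 9.2211 = -0.0011. [A⁻]/[HA] = 10^(-0.0011) = 0.997

[A⁻]/[HA] = 0.997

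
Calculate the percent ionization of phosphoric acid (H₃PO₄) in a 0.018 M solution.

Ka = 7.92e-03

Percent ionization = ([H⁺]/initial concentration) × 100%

Using Ka equilibrium: x² + Ka×x - Ka×C = 0. Solving: [H⁺] = 8.6194e-03. Percent = (8.6194e-03/0.018) × 100

Percent ionization = 47.9%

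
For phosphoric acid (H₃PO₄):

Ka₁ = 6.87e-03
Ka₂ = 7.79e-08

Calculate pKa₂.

pKa₂ = -log(Ka₂) = -log(7.79e-08) = 7.11.

pK_{a2} = 7.11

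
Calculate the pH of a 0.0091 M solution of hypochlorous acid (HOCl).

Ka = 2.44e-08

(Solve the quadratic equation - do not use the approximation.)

x² + Ka×x - Ka×C = 0. Using quadratic formula: [H⁺] = 1.4889e-05

pH = 4.83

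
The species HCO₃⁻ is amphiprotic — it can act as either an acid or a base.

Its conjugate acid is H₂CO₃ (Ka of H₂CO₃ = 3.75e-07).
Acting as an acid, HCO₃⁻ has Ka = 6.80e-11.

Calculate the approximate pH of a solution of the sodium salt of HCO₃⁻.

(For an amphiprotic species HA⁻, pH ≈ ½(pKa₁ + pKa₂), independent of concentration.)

pKa₁ = -log(3.75e-07) = 6.43; pKa₂ = -log(6.80e-11) = 10.17. For an amphiprotic species, pH ≈ ½(pKa₁ + pKa₂) = ½(6.43 + 10.17) = 8.30.

pH = 8.30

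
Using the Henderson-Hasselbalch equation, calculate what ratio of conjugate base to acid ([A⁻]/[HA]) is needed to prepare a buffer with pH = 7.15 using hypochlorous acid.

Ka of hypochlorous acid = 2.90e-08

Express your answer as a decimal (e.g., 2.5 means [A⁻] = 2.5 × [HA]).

pKa = -log(2.90e-08) = 7.5376. pH = pKa + log([A⁻]/[HA]), so log([A⁻]/[HA]) = pH − pKa = 7.15 − 7.5376 = -0.3876. [A⁻]/[HA] = 10^(-0.3876) = 0.410

[A⁻]/[HA] = 0.410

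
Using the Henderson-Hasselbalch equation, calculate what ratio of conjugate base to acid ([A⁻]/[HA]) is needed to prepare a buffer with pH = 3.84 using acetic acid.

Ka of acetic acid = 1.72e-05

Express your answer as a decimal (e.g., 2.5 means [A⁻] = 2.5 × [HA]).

pKa = -log(1.72e-05) = 4.7645. pH = pKa + log([A⁻]/[HA]), so log([A⁻]/[HA]) = pH − pKa = 3.84 − 4.7645 = -0.9245. [A⁻]/[HA] = 10^(-0.9245) = 0.119

[A⁻]/[HA] = 0.119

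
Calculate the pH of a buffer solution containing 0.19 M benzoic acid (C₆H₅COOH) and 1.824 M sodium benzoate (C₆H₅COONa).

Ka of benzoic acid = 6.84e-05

pKa = -log(6.84e-05) = 4.16. pH = pKa + log([A⁻]/[HA]) = 4.16 + log(1.824/0.19)

pH = 5.15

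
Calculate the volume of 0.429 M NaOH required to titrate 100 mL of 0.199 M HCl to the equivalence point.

At equivalence: moles acid = moles base. moles HCl = 0.199 × 100/1000 = 0.0199 mol. V_base = moles / 0.429 × 1000 = 46.4 mL.

V_{base} = 46.4 mL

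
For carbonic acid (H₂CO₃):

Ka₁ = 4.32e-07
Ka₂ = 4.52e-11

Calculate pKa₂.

pKa₂ = -log(Ka₂) = -log(4.52e-11) = 10.34.

pK_{a2} = 10.34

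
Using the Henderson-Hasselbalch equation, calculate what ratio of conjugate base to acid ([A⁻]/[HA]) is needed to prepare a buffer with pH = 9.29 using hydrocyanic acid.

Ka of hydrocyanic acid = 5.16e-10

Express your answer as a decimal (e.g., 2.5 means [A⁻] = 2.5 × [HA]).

pKa = -log(5.16e-10) = 9.2874. pH = pKa + log([A⁻]/[HA]), so log([A⁻]/[HA]) = pH − pKa = 9.29 − 9.2874 = 0.0026. [A⁻]/[HA] = 10^(0.0026) = 1.01

[A⁻]/[HA] = 1.01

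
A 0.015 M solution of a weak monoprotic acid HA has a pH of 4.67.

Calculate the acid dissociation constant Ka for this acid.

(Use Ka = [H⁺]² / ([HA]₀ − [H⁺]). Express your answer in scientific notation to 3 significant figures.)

[H⁺] = 10^(−pH) = 10^(−4.67) = 2.138e-05 M. For HA ⇌ H⁺ + A⁻, Ka = [H⁺][A⁻]/[HA] = [H⁺]² / ([HA]₀ − [H⁺]) = (2.138e-05)² / (0.015 − 2.138e-05) = 3.05e-08.

K_a = 3.05e-08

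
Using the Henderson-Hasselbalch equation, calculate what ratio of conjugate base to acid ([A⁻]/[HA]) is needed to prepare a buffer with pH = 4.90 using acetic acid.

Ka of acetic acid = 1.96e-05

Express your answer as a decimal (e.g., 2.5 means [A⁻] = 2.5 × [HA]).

pKa = -log(1.96e-05) = 4.7077. pH = pKa + log([A⁻]/[HA]), so log([A⁻]/[HA]) = pH − pKa = 4.90 − 4.7077 = 0.1923. [A⁻]/[HA] = 10^(0.1923) = 1.56

[A⁻]/[HA] = 1.56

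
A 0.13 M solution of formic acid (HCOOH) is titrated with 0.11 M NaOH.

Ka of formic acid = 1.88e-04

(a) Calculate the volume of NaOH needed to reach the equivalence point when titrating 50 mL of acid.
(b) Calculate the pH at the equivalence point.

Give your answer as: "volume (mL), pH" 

moles acid = 0.13 × 50/1000 = 0.0065 mol; V_base = moles/0.11 × 1000 = 59.1 mL. At equivalence only the conjugate base is present: [A⁻] = 0.0065/0.109 = 5.9583e-02 M. Kb = Kw/Ka = 5.32e-11; [OH⁻] = √(Kb × [A⁻]) = 1.7803e-06; pOH = 5.75; pH = 14 - pOH = 8.25.

V = 59.1 mL, pH = 8.25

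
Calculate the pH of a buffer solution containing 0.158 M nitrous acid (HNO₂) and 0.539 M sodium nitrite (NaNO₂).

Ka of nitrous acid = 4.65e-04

pKa = -log(4.65e-04) = 3.33. pH = pKa + log([A⁻]/[HA]) = 3.33 + log(0.539/0.158)

pH = 3.87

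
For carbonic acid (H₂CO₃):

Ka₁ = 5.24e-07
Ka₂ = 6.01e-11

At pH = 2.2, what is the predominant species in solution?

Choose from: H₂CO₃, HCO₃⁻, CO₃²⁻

pKa₁ = 6.28, pKa₂ = 10.22. For a polyprotic acid the predominant species crosses at each pKa: below pKa_n the protonated form dominates, above it the deprotonated form does. At pH = 2.2, the predominant species is H₂CO₃.

H₂CO₃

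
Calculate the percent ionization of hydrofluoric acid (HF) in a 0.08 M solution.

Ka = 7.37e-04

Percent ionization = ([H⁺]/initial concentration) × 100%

Using Ka equilibrium: x² + Ka×x - Ka×C = 0. Solving: [H⁺] = 7.3189e-03. Percent = (7.3189e-03/0.08) × 100

Percent ionization = 9.15%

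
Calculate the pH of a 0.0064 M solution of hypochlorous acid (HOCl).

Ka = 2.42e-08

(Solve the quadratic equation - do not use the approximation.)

x² + Ka×x - Ka×C = 0. Using quadratic formula: [H⁺] = 1.2433e-05

pH = 4.91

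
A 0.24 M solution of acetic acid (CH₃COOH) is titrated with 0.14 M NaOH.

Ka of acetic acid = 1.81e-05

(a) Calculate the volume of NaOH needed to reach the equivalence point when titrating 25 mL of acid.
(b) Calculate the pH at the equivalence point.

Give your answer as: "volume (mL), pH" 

moles acid = 0.24 × 25/1000 = 0.006 mol; V_base = moles/0.14 × 1000 = 42.9 mL. At equivalence only the conjugate base is present: [A⁻] = 0.006/0.068 = 8.8421e-02 M. Kb = Kw/Ka = 5.52e-10; [OH⁻] = √(Kb × [A⁻]) = 6.9894e-06; pOH = 5.16; pH = 14 - pOH = 8.84.

V = 42.9 mL, pH = 8.84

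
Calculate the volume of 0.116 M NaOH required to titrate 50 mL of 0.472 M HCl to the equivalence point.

At equivalence: moles acid = moles base. moles HCl = 0.472 × 50/1000 = 0.0236 mol. V_base = moles / 0.116 × 1000 = 203.4 mL.

V_{base} = 203.4 mL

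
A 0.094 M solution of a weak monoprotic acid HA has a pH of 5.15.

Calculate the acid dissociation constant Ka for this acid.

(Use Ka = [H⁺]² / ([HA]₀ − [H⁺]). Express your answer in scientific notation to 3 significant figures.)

[H⁺] = 10^(−pH) = 10^(−5.15) = 7.079e-06 M. For HA ⇌ H⁺ + A⁻, Ka = [H⁺][A⁻]/[HA] = [H⁺]² / ([HA]₀ − [H⁺]) = (7.079e-06)² / (0.094 − 7.079e-06) = 5.33e-10.

K_a = 5.33e-10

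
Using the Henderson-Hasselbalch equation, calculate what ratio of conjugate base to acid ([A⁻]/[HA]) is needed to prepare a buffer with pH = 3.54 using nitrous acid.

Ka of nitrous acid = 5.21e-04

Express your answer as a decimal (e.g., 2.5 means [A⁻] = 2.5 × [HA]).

pKa = -log(5.21e-04) = 3.2832. pH = pKa + log([A⁻]/[HA]), so log([A⁻]/[HA]) = pH − pKa = 3.54 − 3.2832 = 0.2568. [A⁻]/[HA] = 10^(0.2568) = 1.81

[A⁻]/[HA] = 1.81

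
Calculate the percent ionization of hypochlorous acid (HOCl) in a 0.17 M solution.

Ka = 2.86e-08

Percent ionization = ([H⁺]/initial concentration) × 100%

Using Ka equilibrium: x² + Ka×x - Ka×C = 0. Solving: [H⁺] = 6.9714e-05. Percent = (6.9714e-05/0.17) × 100

Percent ionization = 0.041%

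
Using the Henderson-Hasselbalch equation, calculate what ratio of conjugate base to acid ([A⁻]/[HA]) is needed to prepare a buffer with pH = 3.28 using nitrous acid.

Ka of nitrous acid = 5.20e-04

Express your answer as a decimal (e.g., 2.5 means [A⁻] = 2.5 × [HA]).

pKa = -log(5.20e-04) = 3.2840. pH = pKa + log([A⁻]/[HA]), so log([A⁻]/[HA]) = pH − pKa = 3.28 − 3.2840 = -0.0040. [A⁻]/[HA] = 10^(-0.0040) = 0.991

[A⁻]/[HA] = 0.991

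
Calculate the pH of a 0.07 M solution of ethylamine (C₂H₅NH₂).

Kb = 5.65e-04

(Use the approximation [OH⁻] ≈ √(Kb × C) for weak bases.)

[OH⁻] = √(Kb × C) = √(5.65e-04 × 0.07) = 6.2889e-03. pOH = 2.20, pH = 14 - pOH

pH = 11.80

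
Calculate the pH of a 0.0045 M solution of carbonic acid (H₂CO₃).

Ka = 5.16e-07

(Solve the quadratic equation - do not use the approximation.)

x² + Ka×x - Ka×C = 0. Using quadratic formula: [H⁺] = 4.7930e-05

pH = 4.32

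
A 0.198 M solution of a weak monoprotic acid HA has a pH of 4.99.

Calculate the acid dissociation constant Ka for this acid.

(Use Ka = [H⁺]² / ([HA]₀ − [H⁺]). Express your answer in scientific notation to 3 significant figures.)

[H⁺] = 10^(−pH) = 10^(−4.99) = 1.023e-05 M. For HA ⇌ H⁺ + A⁻, Ka = [H⁺][A⁻]/[HA] = [H⁺]² / ([HA]₀ − [H⁺]) = (1.023e-05)² / (0.198 − 1.023e-05) = 5.29e-10.

K_a = 5.29e-10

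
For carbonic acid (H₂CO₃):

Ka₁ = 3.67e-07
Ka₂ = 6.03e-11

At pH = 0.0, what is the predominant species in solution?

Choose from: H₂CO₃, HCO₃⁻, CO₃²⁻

pKa₁ = 6.44, pKa₂ = 10.22. For a polyprotic acid the predominant species crosses at each pKa: below pKa_n the protonated form dominates, above it the deprotonated form does. At pH = 0.0, the predominant species is H₂CO₃.

H₂CO₃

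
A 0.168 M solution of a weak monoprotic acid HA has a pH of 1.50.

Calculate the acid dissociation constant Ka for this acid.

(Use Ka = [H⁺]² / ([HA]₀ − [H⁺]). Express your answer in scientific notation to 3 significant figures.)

[H⁺] = 10^(−pH) = 10^(−1.50) = 3.162e-02 M. For HA ⇌ H⁺ + A⁻, Ka = [H⁺][A⁻]/[HA] = [H⁺]² / ([HA]₀ − [H⁺]) = (3.162e-02)² / (0.168 − 3.162e-02) = 7.33e-03.

K_a = 7.33e-03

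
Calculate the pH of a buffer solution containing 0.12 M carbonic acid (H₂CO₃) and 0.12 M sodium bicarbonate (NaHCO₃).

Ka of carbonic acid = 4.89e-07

pKa = -log(4.89e-07) = 6.31. pH = pKa + log([A⁻]/[HA]) = 6.31 + log(0.12/0.12)

pH = 6.31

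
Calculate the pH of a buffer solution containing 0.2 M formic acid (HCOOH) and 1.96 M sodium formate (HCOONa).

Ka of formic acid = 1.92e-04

pKa = -log(1.92e-04) = 3.72. pH = pKa + log([A⁻]/[HA]) = 3.72 + log(1.96/0.2)

pH = 4.71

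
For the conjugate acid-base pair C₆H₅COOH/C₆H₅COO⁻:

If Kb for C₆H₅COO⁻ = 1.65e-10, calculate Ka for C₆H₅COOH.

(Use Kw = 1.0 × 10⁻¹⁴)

For a conjugate pair Ka × Kb = Kw, so Ka = Kw/Kb = 1.0 × 10⁻¹⁴ / 1.65e-10 = 6.06e-05.

K_a = 6.06e-05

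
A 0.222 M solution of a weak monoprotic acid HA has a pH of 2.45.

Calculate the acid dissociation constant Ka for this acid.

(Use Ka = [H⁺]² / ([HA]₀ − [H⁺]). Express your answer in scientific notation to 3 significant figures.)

[H⁺] = 10^(−pH) = 10^(−2.45) = 3.548e-03 M. For HA ⇌ H⁺ + A⁻, Ka = [H⁺][A⁻]/[HA] = [H⁺]² / ([HA]₀ − [H⁺]) = (3.548e-03)² / (0.222 − 3.548e-03) = 5.76e-05.

K_a = 5.76e-05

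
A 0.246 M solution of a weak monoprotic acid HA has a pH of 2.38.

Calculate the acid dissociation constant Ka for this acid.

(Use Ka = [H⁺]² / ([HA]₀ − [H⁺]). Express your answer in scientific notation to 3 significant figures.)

[H⁺] = 10^(−pH) = 10^(−2.38) = 4.169e-03 M. For HA ⇌ H⁺ + A⁻, Ka = [H⁺][A⁻]/[HA] = [H⁺]² / ([HA]₀ − [H⁺]) = (4.169e-03)² / (0.246 − 4.169e-03) = 7.19e-05.

K_a = 7.19e-05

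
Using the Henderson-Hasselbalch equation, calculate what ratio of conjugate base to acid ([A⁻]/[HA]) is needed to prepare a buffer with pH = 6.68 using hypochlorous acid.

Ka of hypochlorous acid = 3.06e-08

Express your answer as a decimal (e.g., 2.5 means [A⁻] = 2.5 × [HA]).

pKa = -log(3.06e-08) = 7.5143. pH = pKa + log([A⁻]/[HA]), so log([A⁻]/[HA]) = pH − pKa = 6.68 − 7.5143 = -0.8343. [A⁻]/[HA] = 10^(-0.8343) = 0.146

[A⁻]/[HA] = 0.146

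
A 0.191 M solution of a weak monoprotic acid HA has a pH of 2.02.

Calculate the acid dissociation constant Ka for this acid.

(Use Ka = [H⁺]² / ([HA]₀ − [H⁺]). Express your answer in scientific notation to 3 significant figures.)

[H⁺] = 10^(−pH) = 10^(−2.02) = 9.550e-03 M. For HA ⇌ H⁺ + A⁻, Ka = [H⁺][A⁻]/[HA] = [H⁺]² / ([HA]₀ − [H⁺]) = (9.550e-03)² / (0.191 − 9.550e-03) = 5.03e-04.

K_a = 5.03e-04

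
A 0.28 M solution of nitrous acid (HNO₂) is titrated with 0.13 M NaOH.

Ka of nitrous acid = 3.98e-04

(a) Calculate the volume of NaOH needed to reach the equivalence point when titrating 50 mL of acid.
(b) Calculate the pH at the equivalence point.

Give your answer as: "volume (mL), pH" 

moles acid = 0.28 × 50/1000 = 0.014 mol; V_base = moles/0.13 × 1000 = 107.7 mL. At equivalence only the conjugate base is present: [A⁻] = 0.014/0.158 = 8.8780e-02 M. Kb = Kw/Ka = 2.51e-11; [OH⁻] = √(Kb × [A⁻]) = 1.4935e-06; pOH = 5.83; pH = 14 - pOH = 8.17.

V = 107.7 mL, pH = 8.17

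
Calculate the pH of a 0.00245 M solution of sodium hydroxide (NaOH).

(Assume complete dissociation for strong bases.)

[OH⁻] = 0.00245 M for strong base. pOH = -log[OH⁻] = 2.61, pH = 14 - pOH

pH = 11.39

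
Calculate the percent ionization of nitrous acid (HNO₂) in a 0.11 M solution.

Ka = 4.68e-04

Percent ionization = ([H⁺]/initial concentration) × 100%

Using Ka equilibrium: x² + Ka×x - Ka×C = 0. Solving: [H⁺] = 6.9448e-03. Percent = (6.9448e-03/0.11) × 100

Percent ionization = 6.31%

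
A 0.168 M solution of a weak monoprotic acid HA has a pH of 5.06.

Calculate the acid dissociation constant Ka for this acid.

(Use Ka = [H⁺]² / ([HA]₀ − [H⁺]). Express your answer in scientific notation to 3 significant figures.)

[H⁺] = 10^(−pH) = 10^(−5.06) = 8.710e-06 M. For HA ⇌ H⁺ + A⁻, Ka = [H⁺][A⁻]/[HA] = [H⁺]² / ([HA]₀ − [H⁺]) = (8.710e-06)² / (0.168 − 8.710e-06) = 4.52e-10.

K_a = 4.52e-10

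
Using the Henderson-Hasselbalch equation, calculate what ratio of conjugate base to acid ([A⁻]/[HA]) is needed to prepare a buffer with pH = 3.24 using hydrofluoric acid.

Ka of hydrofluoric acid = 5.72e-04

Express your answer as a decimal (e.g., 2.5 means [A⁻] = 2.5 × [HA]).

pKa = -log(5.72e-04) = 3.2426. pH = pKa + log([A⁻]/[HA]), so log([A⁻]/[HA]) = pH − pKa = 3.24 − 3.2426 = -0.0026. [A⁻]/[HA] = 10^(-0.0026) = 0.994

[A⁻]/[HA] = 0.994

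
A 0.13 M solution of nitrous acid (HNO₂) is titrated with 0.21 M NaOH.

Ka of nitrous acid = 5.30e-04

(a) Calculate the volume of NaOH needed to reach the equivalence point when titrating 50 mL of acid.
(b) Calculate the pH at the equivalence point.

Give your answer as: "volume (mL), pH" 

moles acid = 0.13 × 50/1000 = 0.0065 mol; V_base = moles/0.21 × 1000 = 31.0 mL. At equivalence only the conjugate base is present: [A⁻] = 0.0065/0.081 = 8.0294e-02 M. Kb = Kw/Ka = 1.89e-11; [OH⁻] = √(Kb × [A⁻]) = 1.2308e-06; pOH = 5.91; pH = 14 - pOH = 8.09.

V = 31.0 mL, pH = 8.09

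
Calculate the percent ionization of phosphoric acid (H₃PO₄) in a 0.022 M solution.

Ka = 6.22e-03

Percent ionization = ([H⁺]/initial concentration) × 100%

Using Ka equilibrium: x² + Ka×x - Ka×C = 0. Solving: [H⁺] = 8.9942e-03. Percent = (8.9942e-03/0.022) × 100

Percent ionization = 40.9%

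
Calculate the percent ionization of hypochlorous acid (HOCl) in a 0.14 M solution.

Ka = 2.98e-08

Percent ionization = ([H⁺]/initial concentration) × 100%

Using Ka equilibrium: x² + Ka×x - Ka×C = 0. Solving: [H⁺] = 6.4576e-05. Percent = (6.4576e-05/0.14) × 100

Percent ionization = 0.0461%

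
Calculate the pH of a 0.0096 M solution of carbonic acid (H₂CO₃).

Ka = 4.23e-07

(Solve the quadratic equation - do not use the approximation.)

x² + Ka×x - Ka×C = 0. Using quadratic formula: [H⁺] = 6.3513e-05

pH = 4.20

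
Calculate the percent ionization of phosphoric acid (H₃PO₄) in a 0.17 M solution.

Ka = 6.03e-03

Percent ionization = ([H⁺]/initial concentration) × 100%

Using Ka equilibrium: x² + Ka×x - Ka×C = 0. Solving: [H⁺] = 2.9144e-02. Percent = (2.9144e-02/0.17) × 100

Percent ionization = 17.1%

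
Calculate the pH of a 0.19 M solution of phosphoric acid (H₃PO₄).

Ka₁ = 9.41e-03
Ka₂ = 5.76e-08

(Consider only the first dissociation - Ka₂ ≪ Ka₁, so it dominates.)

First dissociation dominates. From Ka₁ = [H⁺][HA⁻]/[H₂A], x² + Ka₁·x − Ka₁·C = 0 with C = 0.19 M and Ka₁ = 9.41e-03. Solving: [H⁺] = (−Ka₁ + √(Ka₁² + 4·Ka₁·C)) / 2 = 3.7840e-02 M. pH = -log(3.7840e-02) = 1.42.

pH = 1.42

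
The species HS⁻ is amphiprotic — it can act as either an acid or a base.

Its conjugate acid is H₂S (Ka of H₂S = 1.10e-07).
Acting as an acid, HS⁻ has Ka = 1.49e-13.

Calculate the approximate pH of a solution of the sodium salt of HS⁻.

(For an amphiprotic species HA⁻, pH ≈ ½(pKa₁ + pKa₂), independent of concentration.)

pKa₁ = -log(1.10e-07) = 6.96; pKa₂ = -log(1.49e-13) = 12.83. For an amphiprotic species, pH ≈ ½(pKa₁ + pKa₂) = ½(6.96 + 12.83) = 9.89.

pH = 9.89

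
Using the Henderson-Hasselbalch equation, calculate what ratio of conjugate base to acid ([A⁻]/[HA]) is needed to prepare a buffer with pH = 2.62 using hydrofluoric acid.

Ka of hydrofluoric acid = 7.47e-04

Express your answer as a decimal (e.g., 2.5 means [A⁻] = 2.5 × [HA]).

pKa = -log(7.47e-04) = 3.1267. pH = pKa + log([A⁻]/[HA]), so log([A⁻]/[HA]) = pH − pKa = 2.62 − 3.1267 = -0.5067. [A⁻]/[HA] = 10^(-0.5067) = 0.311

[A⁻]/[HA] = 0.311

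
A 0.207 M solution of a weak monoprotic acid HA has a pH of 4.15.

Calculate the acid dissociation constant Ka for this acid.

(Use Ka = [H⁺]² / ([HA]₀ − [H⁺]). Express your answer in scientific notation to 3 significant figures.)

[H⁺] = 10^(−pH) = 10^(−4.15) = 7.079e-05 M. For HA ⇌ H⁺ + A⁻, Ka = [H⁺][A⁻]/[HA] = [H⁺]² / ([HA]₀ − [H⁺]) = (7.079e-05)² / (0.207 − 7.079e-05) = 2.42e-08.

K_a = 2.42e-08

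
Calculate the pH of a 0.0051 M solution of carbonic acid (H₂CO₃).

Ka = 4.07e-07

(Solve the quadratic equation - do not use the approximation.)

x² + Ka×x - Ka×C = 0. Using quadratic formula: [H⁺] = 4.5357e-05

pH = 4.34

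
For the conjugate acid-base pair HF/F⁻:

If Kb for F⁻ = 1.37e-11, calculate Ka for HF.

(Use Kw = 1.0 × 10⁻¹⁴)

For a conjugate pair Ka × Kb = Kw, so Ka = Kw/Kb = 1.0 × 10⁻¹⁴ / 1.37e-11 = 7.30e-04.

K_a = 7.30e-04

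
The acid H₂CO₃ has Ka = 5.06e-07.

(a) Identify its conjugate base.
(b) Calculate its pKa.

(a) The conjugate base is formed by removing one H⁺ from H₂CO₃, giving HCO₃⁻. (b) pKa = -log(Ka) = -log(5.06e-07) = 6.30.

Conjugate base: HCO₃⁻; pK_a = 6.30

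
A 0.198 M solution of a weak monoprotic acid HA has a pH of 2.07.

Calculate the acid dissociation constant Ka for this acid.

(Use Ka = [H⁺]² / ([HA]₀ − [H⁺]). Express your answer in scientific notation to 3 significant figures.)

[H⁺] = 10^(−pH) = 10^(−2.07) = 8.511e-03 M. For HA ⇌ H⁺ + A⁻, Ka = [H⁺][A⁻]/[HA] = [H⁺]² / ([HA]₀ − [H⁺]) = (8.511e-03)² / (0.198 − 8.511e-03) = 3.82e-04.

K_a = 3.82e-04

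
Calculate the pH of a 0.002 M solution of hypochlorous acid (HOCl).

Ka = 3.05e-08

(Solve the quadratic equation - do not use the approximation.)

x² + Ka×x - Ka×C = 0. Using quadratic formula: [H⁺] = 7.7950e-06

pH = 5.11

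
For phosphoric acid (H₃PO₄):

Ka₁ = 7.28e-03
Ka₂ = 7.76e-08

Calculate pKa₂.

pKa₂ = -log(Ka₂) = -log(7.76e-08) = 7.11.

pK_{a2} = 7.11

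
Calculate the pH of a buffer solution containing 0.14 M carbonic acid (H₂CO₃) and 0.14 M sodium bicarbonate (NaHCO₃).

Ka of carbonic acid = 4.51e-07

pKa = -log(4.51e-07) = 6.35. pH = pKa + log([A⁻]/[HA]) = 6.35 + log(0.14/0.14)

pH = 6.35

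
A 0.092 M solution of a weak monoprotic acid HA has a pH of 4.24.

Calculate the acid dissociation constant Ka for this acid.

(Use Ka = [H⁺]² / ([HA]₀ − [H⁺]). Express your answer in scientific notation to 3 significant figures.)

[H⁺] = 10^(−pH) = 10^(−4.24) = 5.754e-05 M. For HA ⇌ H⁺ + A⁻, Ka = [H⁺][A⁻]/[HA] = [H⁺]² / ([HA]₀ − [H⁺]) = (5.754e-05)² / (0.092 − 5.754e-05) = 3.60e-08.

K_a = 3.60e-08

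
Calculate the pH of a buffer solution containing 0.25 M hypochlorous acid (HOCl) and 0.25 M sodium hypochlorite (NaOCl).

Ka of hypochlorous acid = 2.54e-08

pKa = -log(2.54e-08) = 7.60. pH = pKa + log([A⁻]/[HA]) = 7.60 + log(0.25/0.25)

pH = 7.60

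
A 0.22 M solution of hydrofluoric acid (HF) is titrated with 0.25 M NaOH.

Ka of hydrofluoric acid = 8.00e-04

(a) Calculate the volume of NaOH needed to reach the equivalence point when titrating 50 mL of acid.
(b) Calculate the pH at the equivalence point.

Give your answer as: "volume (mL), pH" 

moles acid = 0.22 × 50/1000 = 0.011 mol; V_base = moles/0.25 × 1000 = 44.0 mL. At equivalence only the conjugate base is present: [A⁻] = 0.011/0.094 = 1.1702e-01 M. Kb = Kw/Ka = 1.25e-11; [OH⁻] = √(Kb × [A⁻]) = 1.2094e-06; pOH = 5.92; pH = 14 - pOH = 8.08.

V = 44.0 mL, pH = 8.08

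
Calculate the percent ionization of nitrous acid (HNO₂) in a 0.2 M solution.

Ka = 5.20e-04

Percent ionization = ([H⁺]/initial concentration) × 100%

Using Ka equilibrium: x² + Ka×x - Ka×C = 0. Solving: [H⁺] = 9.9414e-03. Percent = (9.9414e-03/0.2) × 100

Percent ionization = 4.97%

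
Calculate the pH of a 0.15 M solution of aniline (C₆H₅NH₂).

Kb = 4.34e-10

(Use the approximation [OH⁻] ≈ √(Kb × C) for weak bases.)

[OH⁻] = √(Kb × C) = √(4.34e-10 × 0.15) = 8.0685e-06. pOH = 5.09, pH = 14 - pOH

pH = 8.91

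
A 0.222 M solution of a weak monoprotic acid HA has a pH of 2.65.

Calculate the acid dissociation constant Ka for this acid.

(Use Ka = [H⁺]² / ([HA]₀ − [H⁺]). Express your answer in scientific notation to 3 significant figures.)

[H⁺] = 10^(−pH) = 10^(−2.65) = 2.239e-03 M. For HA ⇌ H⁺ + A⁻, Ka = [H⁺][A⁻]/[HA] = [H⁺]² / ([HA]₀ − [H⁺]) = (2.239e-03)² / (0.222 − 2.239e-03) = 2.28e-05.

K_a = 2.28e-05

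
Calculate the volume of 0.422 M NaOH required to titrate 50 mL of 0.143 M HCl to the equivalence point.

At equivalence: moles acid = moles base. moles HCl = 0.143 × 50/1000 = 0.00715 mol. V_base = moles / 0.422 × 1000 = 16.9 mL.

V_{base} = 16.9 mL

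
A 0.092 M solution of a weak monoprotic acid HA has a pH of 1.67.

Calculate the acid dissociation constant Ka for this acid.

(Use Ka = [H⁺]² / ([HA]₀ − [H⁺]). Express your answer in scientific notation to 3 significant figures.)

[H⁺] = 10^(−pH) = 10^(−1.67) = 2.138e-02 M. For HA ⇌ H⁺ + A⁻, Ka = [H⁺][A⁻]/[HA] = [H⁺]² / ([HA]₀ − [H⁺]) = (2.138e-02)² / (0.092 − 2.138e-02) = 6.47e-03.

K_a = 6.47e-03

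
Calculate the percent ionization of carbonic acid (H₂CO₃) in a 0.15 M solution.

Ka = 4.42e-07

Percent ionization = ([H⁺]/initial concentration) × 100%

Using Ka equilibrium: x² + Ka×x - Ka×C = 0. Solving: [H⁺] = 2.5727e-04. Percent = (2.5727e-04/0.15) × 100

Percent ionization = 0.172%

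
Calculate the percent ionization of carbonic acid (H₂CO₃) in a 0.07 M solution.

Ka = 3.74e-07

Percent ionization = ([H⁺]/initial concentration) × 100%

Using Ka equilibrium: x² + Ka×x - Ka×C = 0. Solving: [H⁺] = 1.6162e-04. Percent = (1.6162e-04/0.07) × 100

Percent ionization = 0.231%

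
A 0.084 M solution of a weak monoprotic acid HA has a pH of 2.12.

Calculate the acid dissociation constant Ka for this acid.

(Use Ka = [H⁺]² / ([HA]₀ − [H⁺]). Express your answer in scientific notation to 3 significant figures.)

[H⁺] = 10^(−pH) = 10^(−2.12) = 7.586e-03 M. For HA ⇌ H⁺ + A⁻, Ka = [H⁺][A⁻]/[HA] = [H⁺]² / ([HA]₀ − [H⁺]) = (7.586e-03)² / (0.084 − 7.586e-03) = 7.53e-04.

K_a = 7.53e-04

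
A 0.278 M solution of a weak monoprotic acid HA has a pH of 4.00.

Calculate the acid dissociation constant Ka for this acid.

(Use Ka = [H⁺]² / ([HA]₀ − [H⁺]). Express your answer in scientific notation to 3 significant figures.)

[H⁺] = 10^(−pH) = 10^(−4.00) = 1.000e-04 M. For HA ⇌ H⁺ + A⁻, Ka = [H⁺][A⁻]/[HA] = [H⁺]² / ([HA]₀ − [H⁺]) = (1.000e-04)² / (0.278 − 1.000e-04) = 3.60e-08.

K_a = 3.60e-08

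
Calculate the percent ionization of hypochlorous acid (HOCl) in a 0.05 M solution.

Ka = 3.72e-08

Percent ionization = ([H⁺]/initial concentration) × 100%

Using Ka equilibrium: x² + Ka×x - Ka×C = 0. Solving: [H⁺] = 4.3109e-05. Percent = (4.3109e-05/0.05) × 100

Percent ionization = 0.0862%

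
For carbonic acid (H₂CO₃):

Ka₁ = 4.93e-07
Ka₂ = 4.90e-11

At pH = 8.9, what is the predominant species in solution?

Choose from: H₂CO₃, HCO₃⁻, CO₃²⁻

pKa₁ = 6.31, pKa₂ = 10.31. For a polyprotic acid the predominant species crosses at each pKa: below pKa_n the protonated form dominates, above it the deprotonated form does. At pH = 8.9, the predominant species is HCO₃⁻.

HCO₃⁻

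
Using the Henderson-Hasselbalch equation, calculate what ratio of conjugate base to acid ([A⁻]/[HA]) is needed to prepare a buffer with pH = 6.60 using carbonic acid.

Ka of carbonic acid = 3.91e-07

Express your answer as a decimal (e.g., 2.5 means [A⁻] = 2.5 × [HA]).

pKa = -log(3.91e-07) = 6.4078. pH = pKa + log([A⁻]/[HA]), so log([A⁻]/[HA]) = pH − pKa = 6.60 − 6.4078 = 0.1922. [A⁻]/[HA] = 10^(0.1922) = 1.56

[A⁻]/[HA] = 1.56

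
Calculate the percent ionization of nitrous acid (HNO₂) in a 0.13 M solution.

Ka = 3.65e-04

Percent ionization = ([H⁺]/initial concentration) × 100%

Using Ka equilibrium: x² + Ka×x - Ka×C = 0. Solving: [H⁺] = 6.7083e-03. Percent = (6.7083e-03/0.13) × 100

Percent ionization = 5.16%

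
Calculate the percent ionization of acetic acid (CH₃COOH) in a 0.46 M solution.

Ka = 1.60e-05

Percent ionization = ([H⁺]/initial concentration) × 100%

Using Ka equilibrium: x² + Ka×x - Ka×C = 0. Solving: [H⁺] = 2.7049e-03. Percent = (2.7049e-03/0.46) × 100

Percent ionization = 0.588%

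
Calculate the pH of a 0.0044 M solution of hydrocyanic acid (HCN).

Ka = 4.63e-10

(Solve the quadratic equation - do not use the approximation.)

x² + Ka×x - Ka×C = 0. Using quadratic formula: [H⁺] = 1.4271e-06

pH = 5.85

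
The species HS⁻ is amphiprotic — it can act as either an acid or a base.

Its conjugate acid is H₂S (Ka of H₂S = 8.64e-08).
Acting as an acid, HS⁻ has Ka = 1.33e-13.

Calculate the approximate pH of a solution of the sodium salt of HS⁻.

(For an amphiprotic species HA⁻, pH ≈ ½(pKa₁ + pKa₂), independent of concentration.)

pKa₁ = -log(8.64e-08) = 7.06; pKa₂ = -log(1.33e-13) = 12.88. For an amphiprotic species, pH ≈ ½(pKa₁ + pKa₂) = ½(7.06 + 12.88) = 9.97.

pH = 9.97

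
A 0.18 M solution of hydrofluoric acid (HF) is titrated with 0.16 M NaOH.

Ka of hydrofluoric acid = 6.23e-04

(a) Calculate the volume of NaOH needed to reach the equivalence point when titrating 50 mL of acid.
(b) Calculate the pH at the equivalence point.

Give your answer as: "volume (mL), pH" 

moles acid = 0.18 × 50/1000 = 0.009 mol; V_base = moles/0.16 × 1000 = 56.2 mL. At equivalence only the conjugate base is present: [A⁻] = 0.009/0.106 = 8.4706e-02 M. Kb = Kw/Ka = 1.61e-11; [OH⁻] = √(Kb × [A⁻]) = 1.1660e-06; pOH = 5.93; pH = 14 - pOH = 8.07.

V = 56.2 mL, pH = 8.07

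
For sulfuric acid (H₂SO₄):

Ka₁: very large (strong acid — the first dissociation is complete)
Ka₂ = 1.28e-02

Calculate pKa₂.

pKa₂ = -log(Ka₂) = -log(1.28e-02) = 1.89.

pK_{a2} = 1.89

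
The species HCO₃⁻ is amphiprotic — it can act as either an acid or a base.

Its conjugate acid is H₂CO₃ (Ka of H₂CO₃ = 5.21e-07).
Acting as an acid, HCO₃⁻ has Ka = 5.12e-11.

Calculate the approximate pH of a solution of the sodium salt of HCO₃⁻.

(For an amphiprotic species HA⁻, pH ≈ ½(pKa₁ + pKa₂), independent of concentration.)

pKa₁ = -log(5.21e-07) = 6.28; pKa₂ = -log(5.12e-11) = 10.29. For an amphiprotic species, pH ≈ ½(pKa₁ + pKa₂) = ½(6.28 + 10.29) = 8.29.

pH = 8.29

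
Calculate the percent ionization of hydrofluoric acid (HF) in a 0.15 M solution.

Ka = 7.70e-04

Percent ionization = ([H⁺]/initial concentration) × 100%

Using Ka equilibrium: x² + Ka×x - Ka×C = 0. Solving: [H⁺] = 1.0369e-02. Percent = (1.0369e-02/0.15) × 100

Percent ionization = 6.91%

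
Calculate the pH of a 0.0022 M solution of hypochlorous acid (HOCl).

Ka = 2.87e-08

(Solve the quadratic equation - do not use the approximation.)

x² + Ka×x - Ka×C = 0. Using quadratic formula: [H⁺] = 7.9317e-06

pH = 5.10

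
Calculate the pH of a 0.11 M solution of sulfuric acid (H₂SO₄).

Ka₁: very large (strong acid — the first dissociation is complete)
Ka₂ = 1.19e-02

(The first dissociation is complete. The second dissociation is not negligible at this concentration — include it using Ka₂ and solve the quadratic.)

First dissociation is complete: [H⁺]₀ = [HSO₄⁻]₀ = C = 0.11 M. Second dissociation HSO₄⁻ ⇌ H⁺ + SO₄²⁻: let x = [SO₄²⁻]. Ka₂ = (C + x)·x / (C − x) = 1.19e-02 → x² + (C + Ka₂)·x − Ka₂·C = 0 → x² + 0.12190·x − 1.309e-03 = 0. x = (−0.12190 + √(0.12190² + 4 × 1.309e-03)) / 2 = 9.9295e-03 M. [H⁺] = C + x = 0.11 + 9.9295e-03 = 1.1993e-01 M. pH = -log(1.1993e-01) = 0.92.

pH = 0.92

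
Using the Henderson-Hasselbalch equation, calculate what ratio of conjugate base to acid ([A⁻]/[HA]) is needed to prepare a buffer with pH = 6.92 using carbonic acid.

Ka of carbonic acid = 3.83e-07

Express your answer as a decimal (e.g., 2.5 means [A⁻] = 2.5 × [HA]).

pKa = -log(3.83e-07) = 6.4168. pH = pKa + log([A⁻]/[HA]), so log([A⁻]/[HA]) = pH − pKa = 6.92 − 6.4168 = 0.5032. [A⁻]/[HA] = 10^(0.5032) = 3.19

[A⁻]/[HA] = 3.19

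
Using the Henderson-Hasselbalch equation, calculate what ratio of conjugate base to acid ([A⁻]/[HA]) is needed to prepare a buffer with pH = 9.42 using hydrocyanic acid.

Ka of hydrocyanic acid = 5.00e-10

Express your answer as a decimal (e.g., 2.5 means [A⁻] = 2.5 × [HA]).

pKa = -log(5.00e-10) = 9.3010. pH = pKa + log([A⁻]/[HA]), so log([A⁻]/[HA]) = pH − pKa = 9.42 − 9.3010 = 0.1190. [A⁻]/[HA] = 10^(0.1190) = 1.32

[A⁻]/[HA] = 1.32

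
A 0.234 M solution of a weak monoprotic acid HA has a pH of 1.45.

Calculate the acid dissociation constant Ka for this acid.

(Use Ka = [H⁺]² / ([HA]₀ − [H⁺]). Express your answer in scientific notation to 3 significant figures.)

[H⁺] = 10^(−pH) = 10^(−1.45) = 3.548e-02 M. For HA ⇌ H⁺ + A⁻, Ka = [H⁺][A⁻]/[HA] = [H⁺]² / ([HA]₀ − [H⁺]) = (3.548e-02)² / (0.234 − 3.548e-02) = 6.34e-03.

K_a = 6.34e-03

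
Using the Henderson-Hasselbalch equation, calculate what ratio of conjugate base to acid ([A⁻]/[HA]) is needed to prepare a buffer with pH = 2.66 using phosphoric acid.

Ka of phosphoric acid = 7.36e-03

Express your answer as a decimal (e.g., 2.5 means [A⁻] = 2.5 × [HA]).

pKa = -log(7.36e-03) = 2.1331. pH = pKa + log([A⁻]/[HA]), so log([A⁻]/[HA]) = pH − pKa = 2.66 − 2.1331 = 0.5269. [A⁻]/[HA] = 10^(0.5269) = 3.36

[A⁻]/[HA] = 3.36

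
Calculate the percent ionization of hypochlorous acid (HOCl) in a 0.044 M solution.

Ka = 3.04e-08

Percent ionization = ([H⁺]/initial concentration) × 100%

Using Ka equilibrium: x² + Ka×x - Ka×C = 0. Solving: [H⁺] = 3.6558e-05. Percent = (3.6558e-05/0.044) × 100

Percent ionization = 0.0831%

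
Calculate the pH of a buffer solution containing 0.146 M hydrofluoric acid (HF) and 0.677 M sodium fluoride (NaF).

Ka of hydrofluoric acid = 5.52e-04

pKa = -log(5.52e-04) = 3.26. pH = pKa + log([A⁻]/[HA]) = 3.26 + log(0.677/0.146)

pH = 3.92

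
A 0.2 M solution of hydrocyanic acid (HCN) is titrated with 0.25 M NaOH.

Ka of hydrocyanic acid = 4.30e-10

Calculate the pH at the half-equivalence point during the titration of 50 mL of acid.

At half-equivalence [HA] = [A⁻], so Henderson-Hasselbalch gives pH = pKa = -log(4.30e-10) = 9.37.

pH = pKa = 9.37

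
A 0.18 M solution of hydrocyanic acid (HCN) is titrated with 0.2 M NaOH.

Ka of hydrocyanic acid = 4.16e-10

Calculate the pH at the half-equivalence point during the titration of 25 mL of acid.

At half-equivalence [HA] = [A⁻], so Henderson-Hasselbalch gives pH = pKa = -log(4.16e-10) = 9.38.

pH = pKa = 9.38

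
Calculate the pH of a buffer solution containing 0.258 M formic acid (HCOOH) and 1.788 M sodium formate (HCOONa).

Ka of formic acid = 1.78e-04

pKa = -log(1.78e-04) = 3.75. pH = pKa + log([A⁻]/[HA]) = 3.75 + log(1.788/0.258)

pH = 4.59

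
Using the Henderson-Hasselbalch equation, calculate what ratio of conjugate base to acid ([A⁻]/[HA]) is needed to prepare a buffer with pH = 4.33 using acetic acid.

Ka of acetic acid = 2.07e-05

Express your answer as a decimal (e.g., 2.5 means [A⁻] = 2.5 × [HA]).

pKa = -log(2.07e-05) = 4.6840. pH = pKa + log([A⁻]/[HA]), so log([A⁻]/[HA]) = pH − pKa = 4.33 − 4.6840 = -0.3540. [A⁻]/[HA] = 10^(-0.3540) = 0.443

[A⁻]/[HA] = 0.443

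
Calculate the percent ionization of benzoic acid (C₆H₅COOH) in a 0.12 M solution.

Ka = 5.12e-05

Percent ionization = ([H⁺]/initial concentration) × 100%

Using Ka equilibrium: x² + Ka×x - Ka×C = 0. Solving: [H⁺] = 2.4532e-03. Percent = (2.4532e-03/0.12) × 100

Percent ionization = 2.04%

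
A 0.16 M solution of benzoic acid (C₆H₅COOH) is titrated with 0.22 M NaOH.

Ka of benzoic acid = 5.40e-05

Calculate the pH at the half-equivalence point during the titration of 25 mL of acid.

At half-equivalence [HA] = [A⁻], so Henderson-Hasselbalch gives pH = pKa = -log(5.40e-05) = 4.27.

pH = pKa = 4.27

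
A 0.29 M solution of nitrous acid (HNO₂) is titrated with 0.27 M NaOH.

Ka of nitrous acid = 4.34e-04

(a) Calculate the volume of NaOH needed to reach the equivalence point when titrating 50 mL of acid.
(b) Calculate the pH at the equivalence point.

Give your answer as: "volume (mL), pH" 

moles acid = 0.29 × 50/1000 = 0.0145 mol; V_base = moles/0.27 × 1000 = 53.7 mL. At equivalence only the conjugate base is present: [A⁻] = 0.0145/0.104 = 1.3982e-01 M. Kb = Kw/Ka = 2.30e-11; [OH⁻] = √(Kb × [A⁻]) = 1.7949e-06; pOH = 5.75; pH = 14 - pOH = 8.25.

V = 53.7 mL, pH = 8.25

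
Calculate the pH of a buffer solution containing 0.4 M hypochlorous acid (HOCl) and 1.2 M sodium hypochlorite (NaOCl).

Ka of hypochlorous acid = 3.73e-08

pKa = -log(3.73e-08) = 7.43. pH = pKa + log([A⁻]/[HA]) = 7.43 + log(1.2/0.4)

pH = 7.91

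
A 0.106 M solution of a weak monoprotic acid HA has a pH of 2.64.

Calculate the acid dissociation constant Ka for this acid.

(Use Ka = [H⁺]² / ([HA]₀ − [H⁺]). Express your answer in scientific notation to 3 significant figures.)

[H⁺] = 10^(−pH) = 10^(−2.64) = 2.291e-03 M. For HA ⇌ H⁺ + A⁻, Ka = [H⁺][A⁻]/[HA] = [H⁺]² / ([HA]₀ − [H⁺]) = (2.291e-03)² / (0.106 − 2.291e-03) = 5.06e-05.

K_a = 5.06e-05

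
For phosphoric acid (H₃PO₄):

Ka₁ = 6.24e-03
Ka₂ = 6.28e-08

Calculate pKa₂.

pKa₂ = -log(Ka₂) = -log(6.28e-08) = 7.20.

pK_{a2} = 7.20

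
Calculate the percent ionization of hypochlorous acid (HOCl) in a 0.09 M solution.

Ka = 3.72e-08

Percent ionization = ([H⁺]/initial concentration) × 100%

Using Ka equilibrium: x² + Ka×x - Ka×C = 0. Solving: [H⁺] = 5.7843e-05. Percent = (5.7843e-05/0.09) × 100

Percent ionization = 0.0643%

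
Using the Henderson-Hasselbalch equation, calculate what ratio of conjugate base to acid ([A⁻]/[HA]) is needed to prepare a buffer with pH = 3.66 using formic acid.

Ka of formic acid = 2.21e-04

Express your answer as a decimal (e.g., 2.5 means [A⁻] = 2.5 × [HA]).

pKa = -log(2.21e-04) = 3.6556. pH = pKa + log([A⁻]/[HA]), so log([A⁻]/[HA]) = pH − pKa = 3.66 − 3.6556 = 0.0044. [A⁻]/[HA] = 10^(0.0044) = 1.01

[A⁻]/[HA] = 1.01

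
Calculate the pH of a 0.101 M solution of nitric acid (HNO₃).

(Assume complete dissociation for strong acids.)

[H⁺] = 0.101 M for strong acid. pH = -log[H⁺] = -log(0.101)

pH = 1.00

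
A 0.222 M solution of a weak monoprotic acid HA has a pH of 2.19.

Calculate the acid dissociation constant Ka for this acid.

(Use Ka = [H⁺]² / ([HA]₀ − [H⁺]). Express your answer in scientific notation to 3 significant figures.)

[H⁺] = 10^(−pH) = 10^(−2.19) = 6.457e-03 M. For HA ⇌ H⁺ + A⁻, Ka = [H⁺][A⁻]/[HA] = [H⁺]² / ([HA]₀ − [H⁺]) = (6.457e-03)² / (0.222 − 6.457e-03) = 1.93e-04.

K_a = 1.93e-04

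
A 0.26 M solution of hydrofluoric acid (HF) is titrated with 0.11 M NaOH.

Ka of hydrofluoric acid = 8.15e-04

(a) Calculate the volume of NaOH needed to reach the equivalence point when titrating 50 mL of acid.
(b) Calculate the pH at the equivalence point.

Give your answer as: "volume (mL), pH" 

moles acid = 0.26 × 50/1000 = 0.013 mol; V_base = moles/0.11 × 1000 = 118.2 mL. At equivalence only the conjugate base is present: [A⁻] = 0.013/0.168 = 7.7297e-02 M. Kb = Kw/Ka = 1.23e-11; [OH⁻] = √(Kb × [A⁻]) = 9.7388e-07; pOH = 6.01; pH = 14 - pOH = 7.99.

V = 118.2 mL, pH = 7.99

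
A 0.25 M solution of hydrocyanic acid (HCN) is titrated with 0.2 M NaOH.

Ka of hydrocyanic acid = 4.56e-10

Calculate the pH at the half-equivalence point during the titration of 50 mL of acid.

At half-equivalence [HA] = [A⁻], so Henderson-Hasselbalch gives pH = pKa = -log(4.56e-10) = 9.34.

pH = pKa = 9.34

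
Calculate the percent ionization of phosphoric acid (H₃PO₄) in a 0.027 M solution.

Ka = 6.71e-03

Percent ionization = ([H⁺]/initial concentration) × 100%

Using Ka equilibrium: x² + Ka×x - Ka×C = 0. Solving: [H⁺] = 1.0517e-02. Percent = (1.0517e-02/0.027) × 100

Percent ionization = 39%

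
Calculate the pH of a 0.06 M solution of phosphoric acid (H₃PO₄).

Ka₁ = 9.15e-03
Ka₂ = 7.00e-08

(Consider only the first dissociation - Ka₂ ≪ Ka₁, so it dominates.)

First dissociation dominates. From Ka₁ = [H⁺][HA⁻]/[H₂A], x² + Ka₁·x − Ka₁·C = 0 with C = 0.06 M and Ka₁ = 9.15e-03. Solving: [H⁺] = (−Ka₁ + √(Ka₁² + 4·Ka₁·C)) / 2 = 1.9298e-02 M. pH = -log(1.9298e-02) = 1.71.

pH = 1.71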